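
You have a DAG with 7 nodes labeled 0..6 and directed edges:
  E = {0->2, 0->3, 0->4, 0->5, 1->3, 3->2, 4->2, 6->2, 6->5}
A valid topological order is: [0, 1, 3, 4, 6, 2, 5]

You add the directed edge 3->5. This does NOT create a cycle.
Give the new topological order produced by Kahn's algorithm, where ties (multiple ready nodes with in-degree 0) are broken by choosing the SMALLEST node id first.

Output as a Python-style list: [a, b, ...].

Old toposort: [0, 1, 3, 4, 6, 2, 5]
Added edge: 3->5
Position of 3 (2) < position of 5 (6). Old order still valid.
Run Kahn's algorithm (break ties by smallest node id):
  initial in-degrees: [0, 0, 4, 2, 1, 3, 0]
  ready (indeg=0): [0, 1, 6]
  pop 0: indeg[2]->3; indeg[3]->1; indeg[4]->0; indeg[5]->2 | ready=[1, 4, 6] | order so far=[0]
  pop 1: indeg[3]->0 | ready=[3, 4, 6] | order so far=[0, 1]
  pop 3: indeg[2]->2; indeg[5]->1 | ready=[4, 6] | order so far=[0, 1, 3]
  pop 4: indeg[2]->1 | ready=[6] | order so far=[0, 1, 3, 4]
  pop 6: indeg[2]->0; indeg[5]->0 | ready=[2, 5] | order so far=[0, 1, 3, 4, 6]
  pop 2: no out-edges | ready=[5] | order so far=[0, 1, 3, 4, 6, 2]
  pop 5: no out-edges | ready=[] | order so far=[0, 1, 3, 4, 6, 2, 5]
  Result: [0, 1, 3, 4, 6, 2, 5]

Answer: [0, 1, 3, 4, 6, 2, 5]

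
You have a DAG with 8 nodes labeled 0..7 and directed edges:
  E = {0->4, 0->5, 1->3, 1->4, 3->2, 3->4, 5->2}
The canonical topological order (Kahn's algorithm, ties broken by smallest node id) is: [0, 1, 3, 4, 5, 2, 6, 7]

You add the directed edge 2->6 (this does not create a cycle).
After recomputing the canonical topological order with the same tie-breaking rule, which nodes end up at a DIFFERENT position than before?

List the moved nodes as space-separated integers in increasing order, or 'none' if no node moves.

Old toposort: [0, 1, 3, 4, 5, 2, 6, 7]
Added edge 2->6
Recompute Kahn (smallest-id tiebreak):
  initial in-degrees: [0, 0, 2, 1, 3, 1, 1, 0]
  ready (indeg=0): [0, 1, 7]
  pop 0: indeg[4]->2; indeg[5]->0 | ready=[1, 5, 7] | order so far=[0]
  pop 1: indeg[3]->0; indeg[4]->1 | ready=[3, 5, 7] | order so far=[0, 1]
  pop 3: indeg[2]->1; indeg[4]->0 | ready=[4, 5, 7] | order so far=[0, 1, 3]
  pop 4: no out-edges | ready=[5, 7] | order so far=[0, 1, 3, 4]
  pop 5: indeg[2]->0 | ready=[2, 7] | order so far=[0, 1, 3, 4, 5]
  pop 2: indeg[6]->0 | ready=[6, 7] | order so far=[0, 1, 3, 4, 5, 2]
  pop 6: no out-edges | ready=[7] | order so far=[0, 1, 3, 4, 5, 2, 6]
  pop 7: no out-edges | ready=[] | order so far=[0, 1, 3, 4, 5, 2, 6, 7]
New canonical toposort: [0, 1, 3, 4, 5, 2, 6, 7]
Compare positions:
  Node 0: index 0 -> 0 (same)
  Node 1: index 1 -> 1 (same)
  Node 2: index 5 -> 5 (same)
  Node 3: index 2 -> 2 (same)
  Node 4: index 3 -> 3 (same)
  Node 5: index 4 -> 4 (same)
  Node 6: index 6 -> 6 (same)
  Node 7: index 7 -> 7 (same)
Nodes that changed position: none

Answer: none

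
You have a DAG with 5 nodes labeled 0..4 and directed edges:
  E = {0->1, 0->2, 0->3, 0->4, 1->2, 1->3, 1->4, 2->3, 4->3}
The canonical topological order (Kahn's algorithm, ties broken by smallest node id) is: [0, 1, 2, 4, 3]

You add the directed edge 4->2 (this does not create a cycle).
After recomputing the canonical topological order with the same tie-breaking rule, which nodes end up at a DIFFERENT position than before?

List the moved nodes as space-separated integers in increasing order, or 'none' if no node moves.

Answer: 2 4

Derivation:
Old toposort: [0, 1, 2, 4, 3]
Added edge 4->2
Recompute Kahn (smallest-id tiebreak):
  initial in-degrees: [0, 1, 3, 4, 2]
  ready (indeg=0): [0]
  pop 0: indeg[1]->0; indeg[2]->2; indeg[3]->3; indeg[4]->1 | ready=[1] | order so far=[0]
  pop 1: indeg[2]->1; indeg[3]->2; indeg[4]->0 | ready=[4] | order so far=[0, 1]
  pop 4: indeg[2]->0; indeg[3]->1 | ready=[2] | order so far=[0, 1, 4]
  pop 2: indeg[3]->0 | ready=[3] | order so far=[0, 1, 4, 2]
  pop 3: no out-edges | ready=[] | order so far=[0, 1, 4, 2, 3]
New canonical toposort: [0, 1, 4, 2, 3]
Compare positions:
  Node 0: index 0 -> 0 (same)
  Node 1: index 1 -> 1 (same)
  Node 2: index 2 -> 3 (moved)
  Node 3: index 4 -> 4 (same)
  Node 4: index 3 -> 2 (moved)
Nodes that changed position: 2 4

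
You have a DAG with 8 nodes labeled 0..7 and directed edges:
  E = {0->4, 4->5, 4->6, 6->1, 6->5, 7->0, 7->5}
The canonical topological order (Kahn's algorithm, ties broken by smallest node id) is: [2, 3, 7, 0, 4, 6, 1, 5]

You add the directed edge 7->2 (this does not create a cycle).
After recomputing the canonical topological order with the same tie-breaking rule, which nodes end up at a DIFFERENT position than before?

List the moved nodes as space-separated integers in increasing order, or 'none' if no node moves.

Answer: 0 2 3 7

Derivation:
Old toposort: [2, 3, 7, 0, 4, 6, 1, 5]
Added edge 7->2
Recompute Kahn (smallest-id tiebreak):
  initial in-degrees: [1, 1, 1, 0, 1, 3, 1, 0]
  ready (indeg=0): [3, 7]
  pop 3: no out-edges | ready=[7] | order so far=[3]
  pop 7: indeg[0]->0; indeg[2]->0; indeg[5]->2 | ready=[0, 2] | order so far=[3, 7]
  pop 0: indeg[4]->0 | ready=[2, 4] | order so far=[3, 7, 0]
  pop 2: no out-edges | ready=[4] | order so far=[3, 7, 0, 2]
  pop 4: indeg[5]->1; indeg[6]->0 | ready=[6] | order so far=[3, 7, 0, 2, 4]
  pop 6: indeg[1]->0; indeg[5]->0 | ready=[1, 5] | order so far=[3, 7, 0, 2, 4, 6]
  pop 1: no out-edges | ready=[5] | order so far=[3, 7, 0, 2, 4, 6, 1]
  pop 5: no out-edges | ready=[] | order so far=[3, 7, 0, 2, 4, 6, 1, 5]
New canonical toposort: [3, 7, 0, 2, 4, 6, 1, 5]
Compare positions:
  Node 0: index 3 -> 2 (moved)
  Node 1: index 6 -> 6 (same)
  Node 2: index 0 -> 3 (moved)
  Node 3: index 1 -> 0 (moved)
  Node 4: index 4 -> 4 (same)
  Node 5: index 7 -> 7 (same)
  Node 6: index 5 -> 5 (same)
  Node 7: index 2 -> 1 (moved)
Nodes that changed position: 0 2 3 7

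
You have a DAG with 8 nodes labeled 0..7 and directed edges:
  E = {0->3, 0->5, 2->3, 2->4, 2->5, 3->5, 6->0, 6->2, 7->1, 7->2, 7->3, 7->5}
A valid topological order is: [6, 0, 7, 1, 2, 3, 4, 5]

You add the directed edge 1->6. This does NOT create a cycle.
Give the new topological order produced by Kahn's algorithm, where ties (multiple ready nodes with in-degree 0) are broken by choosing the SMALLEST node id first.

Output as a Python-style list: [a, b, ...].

Old toposort: [6, 0, 7, 1, 2, 3, 4, 5]
Added edge: 1->6
Position of 1 (3) > position of 6 (0). Must reorder: 1 must now come before 6.
Run Kahn's algorithm (break ties by smallest node id):
  initial in-degrees: [1, 1, 2, 3, 1, 4, 1, 0]
  ready (indeg=0): [7]
  pop 7: indeg[1]->0; indeg[2]->1; indeg[3]->2; indeg[5]->3 | ready=[1] | order so far=[7]
  pop 1: indeg[6]->0 | ready=[6] | order so far=[7, 1]
  pop 6: indeg[0]->0; indeg[2]->0 | ready=[0, 2] | order so far=[7, 1, 6]
  pop 0: indeg[3]->1; indeg[5]->2 | ready=[2] | order so far=[7, 1, 6, 0]
  pop 2: indeg[3]->0; indeg[4]->0; indeg[5]->1 | ready=[3, 4] | order so far=[7, 1, 6, 0, 2]
  pop 3: indeg[5]->0 | ready=[4, 5] | order so far=[7, 1, 6, 0, 2, 3]
  pop 4: no out-edges | ready=[5] | order so far=[7, 1, 6, 0, 2, 3, 4]
  pop 5: no out-edges | ready=[] | order so far=[7, 1, 6, 0, 2, 3, 4, 5]
  Result: [7, 1, 6, 0, 2, 3, 4, 5]

Answer: [7, 1, 6, 0, 2, 3, 4, 5]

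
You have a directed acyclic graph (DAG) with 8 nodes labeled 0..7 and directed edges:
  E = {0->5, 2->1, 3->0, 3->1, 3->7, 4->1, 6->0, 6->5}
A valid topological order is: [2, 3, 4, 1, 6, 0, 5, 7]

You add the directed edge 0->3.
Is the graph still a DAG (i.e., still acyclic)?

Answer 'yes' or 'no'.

Answer: no

Derivation:
Given toposort: [2, 3, 4, 1, 6, 0, 5, 7]
Position of 0: index 5; position of 3: index 1
New edge 0->3: backward (u after v in old order)
Backward edge: old toposort is now invalid. Check if this creates a cycle.
Does 3 already reach 0? Reachable from 3: [0, 1, 3, 5, 7]. YES -> cycle!
Still a DAG? no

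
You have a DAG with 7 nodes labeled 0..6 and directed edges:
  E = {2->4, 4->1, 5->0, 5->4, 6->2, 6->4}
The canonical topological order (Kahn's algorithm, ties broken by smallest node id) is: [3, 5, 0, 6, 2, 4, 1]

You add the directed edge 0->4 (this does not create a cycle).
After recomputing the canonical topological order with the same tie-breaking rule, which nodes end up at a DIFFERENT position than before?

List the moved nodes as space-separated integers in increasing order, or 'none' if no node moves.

Answer: none

Derivation:
Old toposort: [3, 5, 0, 6, 2, 4, 1]
Added edge 0->4
Recompute Kahn (smallest-id tiebreak):
  initial in-degrees: [1, 1, 1, 0, 4, 0, 0]
  ready (indeg=0): [3, 5, 6]
  pop 3: no out-edges | ready=[5, 6] | order so far=[3]
  pop 5: indeg[0]->0; indeg[4]->3 | ready=[0, 6] | order so far=[3, 5]
  pop 0: indeg[4]->2 | ready=[6] | order so far=[3, 5, 0]
  pop 6: indeg[2]->0; indeg[4]->1 | ready=[2] | order so far=[3, 5, 0, 6]
  pop 2: indeg[4]->0 | ready=[4] | order so far=[3, 5, 0, 6, 2]
  pop 4: indeg[1]->0 | ready=[1] | order so far=[3, 5, 0, 6, 2, 4]
  pop 1: no out-edges | ready=[] | order so far=[3, 5, 0, 6, 2, 4, 1]
New canonical toposort: [3, 5, 0, 6, 2, 4, 1]
Compare positions:
  Node 0: index 2 -> 2 (same)
  Node 1: index 6 -> 6 (same)
  Node 2: index 4 -> 4 (same)
  Node 3: index 0 -> 0 (same)
  Node 4: index 5 -> 5 (same)
  Node 5: index 1 -> 1 (same)
  Node 6: index 3 -> 3 (same)
Nodes that changed position: none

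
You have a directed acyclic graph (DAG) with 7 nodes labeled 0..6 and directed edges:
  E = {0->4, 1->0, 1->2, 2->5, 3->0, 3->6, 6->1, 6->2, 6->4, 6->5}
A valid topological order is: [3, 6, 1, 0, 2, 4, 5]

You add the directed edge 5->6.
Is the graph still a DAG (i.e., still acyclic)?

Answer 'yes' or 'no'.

Answer: no

Derivation:
Given toposort: [3, 6, 1, 0, 2, 4, 5]
Position of 5: index 6; position of 6: index 1
New edge 5->6: backward (u after v in old order)
Backward edge: old toposort is now invalid. Check if this creates a cycle.
Does 6 already reach 5? Reachable from 6: [0, 1, 2, 4, 5, 6]. YES -> cycle!
Still a DAG? no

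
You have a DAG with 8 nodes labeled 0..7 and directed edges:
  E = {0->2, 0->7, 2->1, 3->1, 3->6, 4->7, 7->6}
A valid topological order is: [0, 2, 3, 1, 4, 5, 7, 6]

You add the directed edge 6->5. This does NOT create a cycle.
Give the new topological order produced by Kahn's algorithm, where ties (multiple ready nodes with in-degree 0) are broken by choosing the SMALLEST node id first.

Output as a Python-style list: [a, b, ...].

Answer: [0, 2, 3, 1, 4, 7, 6, 5]

Derivation:
Old toposort: [0, 2, 3, 1, 4, 5, 7, 6]
Added edge: 6->5
Position of 6 (7) > position of 5 (5). Must reorder: 6 must now come before 5.
Run Kahn's algorithm (break ties by smallest node id):
  initial in-degrees: [0, 2, 1, 0, 0, 1, 2, 2]
  ready (indeg=0): [0, 3, 4]
  pop 0: indeg[2]->0; indeg[7]->1 | ready=[2, 3, 4] | order so far=[0]
  pop 2: indeg[1]->1 | ready=[3, 4] | order so far=[0, 2]
  pop 3: indeg[1]->0; indeg[6]->1 | ready=[1, 4] | order so far=[0, 2, 3]
  pop 1: no out-edges | ready=[4] | order so far=[0, 2, 3, 1]
  pop 4: indeg[7]->0 | ready=[7] | order so far=[0, 2, 3, 1, 4]
  pop 7: indeg[6]->0 | ready=[6] | order so far=[0, 2, 3, 1, 4, 7]
  pop 6: indeg[5]->0 | ready=[5] | order so far=[0, 2, 3, 1, 4, 7, 6]
  pop 5: no out-edges | ready=[] | order so far=[0, 2, 3, 1, 4, 7, 6, 5]
  Result: [0, 2, 3, 1, 4, 7, 6, 5]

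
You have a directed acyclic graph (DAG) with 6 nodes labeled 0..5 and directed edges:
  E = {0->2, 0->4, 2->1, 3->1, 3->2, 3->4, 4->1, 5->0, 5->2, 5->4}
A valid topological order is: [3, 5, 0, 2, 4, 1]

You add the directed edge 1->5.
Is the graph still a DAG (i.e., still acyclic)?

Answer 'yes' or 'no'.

Answer: no

Derivation:
Given toposort: [3, 5, 0, 2, 4, 1]
Position of 1: index 5; position of 5: index 1
New edge 1->5: backward (u after v in old order)
Backward edge: old toposort is now invalid. Check if this creates a cycle.
Does 5 already reach 1? Reachable from 5: [0, 1, 2, 4, 5]. YES -> cycle!
Still a DAG? no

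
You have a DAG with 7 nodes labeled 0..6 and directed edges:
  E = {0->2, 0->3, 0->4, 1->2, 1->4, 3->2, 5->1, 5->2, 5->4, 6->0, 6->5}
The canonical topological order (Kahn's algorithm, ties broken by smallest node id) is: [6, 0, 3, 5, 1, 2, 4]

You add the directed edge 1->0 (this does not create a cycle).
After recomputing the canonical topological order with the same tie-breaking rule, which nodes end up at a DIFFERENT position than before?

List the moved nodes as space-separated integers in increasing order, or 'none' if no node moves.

Old toposort: [6, 0, 3, 5, 1, 2, 4]
Added edge 1->0
Recompute Kahn (smallest-id tiebreak):
  initial in-degrees: [2, 1, 4, 1, 3, 1, 0]
  ready (indeg=0): [6]
  pop 6: indeg[0]->1; indeg[5]->0 | ready=[5] | order so far=[6]
  pop 5: indeg[1]->0; indeg[2]->3; indeg[4]->2 | ready=[1] | order so far=[6, 5]
  pop 1: indeg[0]->0; indeg[2]->2; indeg[4]->1 | ready=[0] | order so far=[6, 5, 1]
  pop 0: indeg[2]->1; indeg[3]->0; indeg[4]->0 | ready=[3, 4] | order so far=[6, 5, 1, 0]
  pop 3: indeg[2]->0 | ready=[2, 4] | order so far=[6, 5, 1, 0, 3]
  pop 2: no out-edges | ready=[4] | order so far=[6, 5, 1, 0, 3, 2]
  pop 4: no out-edges | ready=[] | order so far=[6, 5, 1, 0, 3, 2, 4]
New canonical toposort: [6, 5, 1, 0, 3, 2, 4]
Compare positions:
  Node 0: index 1 -> 3 (moved)
  Node 1: index 4 -> 2 (moved)
  Node 2: index 5 -> 5 (same)
  Node 3: index 2 -> 4 (moved)
  Node 4: index 6 -> 6 (same)
  Node 5: index 3 -> 1 (moved)
  Node 6: index 0 -> 0 (same)
Nodes that changed position: 0 1 3 5

Answer: 0 1 3 5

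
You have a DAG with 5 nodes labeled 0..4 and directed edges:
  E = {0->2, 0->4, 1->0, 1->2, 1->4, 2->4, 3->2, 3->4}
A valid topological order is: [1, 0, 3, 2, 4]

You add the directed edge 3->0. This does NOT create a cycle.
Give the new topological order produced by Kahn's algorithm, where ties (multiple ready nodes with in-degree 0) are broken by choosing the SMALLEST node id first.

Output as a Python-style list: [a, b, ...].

Old toposort: [1, 0, 3, 2, 4]
Added edge: 3->0
Position of 3 (2) > position of 0 (1). Must reorder: 3 must now come before 0.
Run Kahn's algorithm (break ties by smallest node id):
  initial in-degrees: [2, 0, 3, 0, 4]
  ready (indeg=0): [1, 3]
  pop 1: indeg[0]->1; indeg[2]->2; indeg[4]->3 | ready=[3] | order so far=[1]
  pop 3: indeg[0]->0; indeg[2]->1; indeg[4]->2 | ready=[0] | order so far=[1, 3]
  pop 0: indeg[2]->0; indeg[4]->1 | ready=[2] | order so far=[1, 3, 0]
  pop 2: indeg[4]->0 | ready=[4] | order so far=[1, 3, 0, 2]
  pop 4: no out-edges | ready=[] | order so far=[1, 3, 0, 2, 4]
  Result: [1, 3, 0, 2, 4]

Answer: [1, 3, 0, 2, 4]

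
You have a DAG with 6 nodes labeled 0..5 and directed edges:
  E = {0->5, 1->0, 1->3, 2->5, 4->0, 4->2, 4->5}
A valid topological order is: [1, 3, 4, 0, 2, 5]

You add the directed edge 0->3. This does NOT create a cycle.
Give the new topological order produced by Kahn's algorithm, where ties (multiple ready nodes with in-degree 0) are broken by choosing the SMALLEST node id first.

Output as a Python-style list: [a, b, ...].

Old toposort: [1, 3, 4, 0, 2, 5]
Added edge: 0->3
Position of 0 (3) > position of 3 (1). Must reorder: 0 must now come before 3.
Run Kahn's algorithm (break ties by smallest node id):
  initial in-degrees: [2, 0, 1, 2, 0, 3]
  ready (indeg=0): [1, 4]
  pop 1: indeg[0]->1; indeg[3]->1 | ready=[4] | order so far=[1]
  pop 4: indeg[0]->0; indeg[2]->0; indeg[5]->2 | ready=[0, 2] | order so far=[1, 4]
  pop 0: indeg[3]->0; indeg[5]->1 | ready=[2, 3] | order so far=[1, 4, 0]
  pop 2: indeg[5]->0 | ready=[3, 5] | order so far=[1, 4, 0, 2]
  pop 3: no out-edges | ready=[5] | order so far=[1, 4, 0, 2, 3]
  pop 5: no out-edges | ready=[] | order so far=[1, 4, 0, 2, 3, 5]
  Result: [1, 4, 0, 2, 3, 5]

Answer: [1, 4, 0, 2, 3, 5]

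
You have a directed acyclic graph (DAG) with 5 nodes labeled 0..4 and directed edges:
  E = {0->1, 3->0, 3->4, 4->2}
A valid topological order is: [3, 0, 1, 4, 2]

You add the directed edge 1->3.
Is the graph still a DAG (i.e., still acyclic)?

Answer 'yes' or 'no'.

Given toposort: [3, 0, 1, 4, 2]
Position of 1: index 2; position of 3: index 0
New edge 1->3: backward (u after v in old order)
Backward edge: old toposort is now invalid. Check if this creates a cycle.
Does 3 already reach 1? Reachable from 3: [0, 1, 2, 3, 4]. YES -> cycle!
Still a DAG? no

Answer: no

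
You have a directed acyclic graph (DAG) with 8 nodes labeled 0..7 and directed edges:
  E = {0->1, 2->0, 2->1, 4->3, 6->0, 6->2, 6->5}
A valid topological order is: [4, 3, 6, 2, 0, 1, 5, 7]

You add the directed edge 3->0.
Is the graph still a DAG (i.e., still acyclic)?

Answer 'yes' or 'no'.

Given toposort: [4, 3, 6, 2, 0, 1, 5, 7]
Position of 3: index 1; position of 0: index 4
New edge 3->0: forward
Forward edge: respects the existing order. Still a DAG, same toposort still valid.
Still a DAG? yes

Answer: yes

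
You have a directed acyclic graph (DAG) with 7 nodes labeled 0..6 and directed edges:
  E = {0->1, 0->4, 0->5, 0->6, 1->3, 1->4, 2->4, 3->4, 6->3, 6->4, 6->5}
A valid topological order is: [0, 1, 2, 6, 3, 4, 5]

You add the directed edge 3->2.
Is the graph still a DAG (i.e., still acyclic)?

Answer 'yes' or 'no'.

Given toposort: [0, 1, 2, 6, 3, 4, 5]
Position of 3: index 4; position of 2: index 2
New edge 3->2: backward (u after v in old order)
Backward edge: old toposort is now invalid. Check if this creates a cycle.
Does 2 already reach 3? Reachable from 2: [2, 4]. NO -> still a DAG (reorder needed).
Still a DAG? yes

Answer: yes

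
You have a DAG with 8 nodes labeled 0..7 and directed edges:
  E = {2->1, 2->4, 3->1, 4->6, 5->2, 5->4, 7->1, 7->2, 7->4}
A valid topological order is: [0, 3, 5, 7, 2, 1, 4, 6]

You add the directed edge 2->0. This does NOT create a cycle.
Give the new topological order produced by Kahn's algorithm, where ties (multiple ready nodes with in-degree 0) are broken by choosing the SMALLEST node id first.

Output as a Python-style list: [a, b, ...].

Answer: [3, 5, 7, 2, 0, 1, 4, 6]

Derivation:
Old toposort: [0, 3, 5, 7, 2, 1, 4, 6]
Added edge: 2->0
Position of 2 (4) > position of 0 (0). Must reorder: 2 must now come before 0.
Run Kahn's algorithm (break ties by smallest node id):
  initial in-degrees: [1, 3, 2, 0, 3, 0, 1, 0]
  ready (indeg=0): [3, 5, 7]
  pop 3: indeg[1]->2 | ready=[5, 7] | order so far=[3]
  pop 5: indeg[2]->1; indeg[4]->2 | ready=[7] | order so far=[3, 5]
  pop 7: indeg[1]->1; indeg[2]->0; indeg[4]->1 | ready=[2] | order so far=[3, 5, 7]
  pop 2: indeg[0]->0; indeg[1]->0; indeg[4]->0 | ready=[0, 1, 4] | order so far=[3, 5, 7, 2]
  pop 0: no out-edges | ready=[1, 4] | order so far=[3, 5, 7, 2, 0]
  pop 1: no out-edges | ready=[4] | order so far=[3, 5, 7, 2, 0, 1]
  pop 4: indeg[6]->0 | ready=[6] | order so far=[3, 5, 7, 2, 0, 1, 4]
  pop 6: no out-edges | ready=[] | order so far=[3, 5, 7, 2, 0, 1, 4, 6]
  Result: [3, 5, 7, 2, 0, 1, 4, 6]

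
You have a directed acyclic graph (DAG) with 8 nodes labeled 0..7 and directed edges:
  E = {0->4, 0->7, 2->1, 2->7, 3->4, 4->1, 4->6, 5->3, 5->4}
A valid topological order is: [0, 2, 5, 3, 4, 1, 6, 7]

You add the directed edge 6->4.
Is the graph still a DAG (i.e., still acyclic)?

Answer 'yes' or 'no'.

Answer: no

Derivation:
Given toposort: [0, 2, 5, 3, 4, 1, 6, 7]
Position of 6: index 6; position of 4: index 4
New edge 6->4: backward (u after v in old order)
Backward edge: old toposort is now invalid. Check if this creates a cycle.
Does 4 already reach 6? Reachable from 4: [1, 4, 6]. YES -> cycle!
Still a DAG? no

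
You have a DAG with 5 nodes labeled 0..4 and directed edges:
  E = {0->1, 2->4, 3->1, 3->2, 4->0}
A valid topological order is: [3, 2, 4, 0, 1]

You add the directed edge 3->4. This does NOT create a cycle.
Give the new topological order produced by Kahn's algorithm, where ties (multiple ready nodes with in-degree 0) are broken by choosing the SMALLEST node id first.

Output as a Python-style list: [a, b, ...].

Old toposort: [3, 2, 4, 0, 1]
Added edge: 3->4
Position of 3 (0) < position of 4 (2). Old order still valid.
Run Kahn's algorithm (break ties by smallest node id):
  initial in-degrees: [1, 2, 1, 0, 2]
  ready (indeg=0): [3]
  pop 3: indeg[1]->1; indeg[2]->0; indeg[4]->1 | ready=[2] | order so far=[3]
  pop 2: indeg[4]->0 | ready=[4] | order so far=[3, 2]
  pop 4: indeg[0]->0 | ready=[0] | order so far=[3, 2, 4]
  pop 0: indeg[1]->0 | ready=[1] | order so far=[3, 2, 4, 0]
  pop 1: no out-edges | ready=[] | order so far=[3, 2, 4, 0, 1]
  Result: [3, 2, 4, 0, 1]

Answer: [3, 2, 4, 0, 1]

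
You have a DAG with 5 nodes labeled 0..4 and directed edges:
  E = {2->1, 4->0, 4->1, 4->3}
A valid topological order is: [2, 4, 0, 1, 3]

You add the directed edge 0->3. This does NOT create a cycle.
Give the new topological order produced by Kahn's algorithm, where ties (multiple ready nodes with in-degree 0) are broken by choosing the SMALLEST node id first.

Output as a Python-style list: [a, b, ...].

Old toposort: [2, 4, 0, 1, 3]
Added edge: 0->3
Position of 0 (2) < position of 3 (4). Old order still valid.
Run Kahn's algorithm (break ties by smallest node id):
  initial in-degrees: [1, 2, 0, 2, 0]
  ready (indeg=0): [2, 4]
  pop 2: indeg[1]->1 | ready=[4] | order so far=[2]
  pop 4: indeg[0]->0; indeg[1]->0; indeg[3]->1 | ready=[0, 1] | order so far=[2, 4]
  pop 0: indeg[3]->0 | ready=[1, 3] | order so far=[2, 4, 0]
  pop 1: no out-edges | ready=[3] | order so far=[2, 4, 0, 1]
  pop 3: no out-edges | ready=[] | order so far=[2, 4, 0, 1, 3]
  Result: [2, 4, 0, 1, 3]

Answer: [2, 4, 0, 1, 3]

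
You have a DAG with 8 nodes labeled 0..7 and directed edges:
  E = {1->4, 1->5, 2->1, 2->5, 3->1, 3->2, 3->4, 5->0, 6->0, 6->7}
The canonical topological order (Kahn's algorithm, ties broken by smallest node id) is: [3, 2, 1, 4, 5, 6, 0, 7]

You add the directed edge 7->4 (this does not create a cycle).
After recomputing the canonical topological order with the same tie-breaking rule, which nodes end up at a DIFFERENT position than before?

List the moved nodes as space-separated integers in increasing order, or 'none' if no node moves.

Old toposort: [3, 2, 1, 4, 5, 6, 0, 7]
Added edge 7->4
Recompute Kahn (smallest-id tiebreak):
  initial in-degrees: [2, 2, 1, 0, 3, 2, 0, 1]
  ready (indeg=0): [3, 6]
  pop 3: indeg[1]->1; indeg[2]->0; indeg[4]->2 | ready=[2, 6] | order so far=[3]
  pop 2: indeg[1]->0; indeg[5]->1 | ready=[1, 6] | order so far=[3, 2]
  pop 1: indeg[4]->1; indeg[5]->0 | ready=[5, 6] | order so far=[3, 2, 1]
  pop 5: indeg[0]->1 | ready=[6] | order so far=[3, 2, 1, 5]
  pop 6: indeg[0]->0; indeg[7]->0 | ready=[0, 7] | order so far=[3, 2, 1, 5, 6]
  pop 0: no out-edges | ready=[7] | order so far=[3, 2, 1, 5, 6, 0]
  pop 7: indeg[4]->0 | ready=[4] | order so far=[3, 2, 1, 5, 6, 0, 7]
  pop 4: no out-edges | ready=[] | order so far=[3, 2, 1, 5, 6, 0, 7, 4]
New canonical toposort: [3, 2, 1, 5, 6, 0, 7, 4]
Compare positions:
  Node 0: index 6 -> 5 (moved)
  Node 1: index 2 -> 2 (same)
  Node 2: index 1 -> 1 (same)
  Node 3: index 0 -> 0 (same)
  Node 4: index 3 -> 7 (moved)
  Node 5: index 4 -> 3 (moved)
  Node 6: index 5 -> 4 (moved)
  Node 7: index 7 -> 6 (moved)
Nodes that changed position: 0 4 5 6 7

Answer: 0 4 5 6 7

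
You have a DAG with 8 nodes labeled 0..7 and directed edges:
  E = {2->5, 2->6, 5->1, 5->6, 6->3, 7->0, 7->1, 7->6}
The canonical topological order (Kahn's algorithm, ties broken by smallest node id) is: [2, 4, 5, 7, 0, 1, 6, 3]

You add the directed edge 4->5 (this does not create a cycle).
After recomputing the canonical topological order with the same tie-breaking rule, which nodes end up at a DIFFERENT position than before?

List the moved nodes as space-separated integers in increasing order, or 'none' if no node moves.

Old toposort: [2, 4, 5, 7, 0, 1, 6, 3]
Added edge 4->5
Recompute Kahn (smallest-id tiebreak):
  initial in-degrees: [1, 2, 0, 1, 0, 2, 3, 0]
  ready (indeg=0): [2, 4, 7]
  pop 2: indeg[5]->1; indeg[6]->2 | ready=[4, 7] | order so far=[2]
  pop 4: indeg[5]->0 | ready=[5, 7] | order so far=[2, 4]
  pop 5: indeg[1]->1; indeg[6]->1 | ready=[7] | order so far=[2, 4, 5]
  pop 7: indeg[0]->0; indeg[1]->0; indeg[6]->0 | ready=[0, 1, 6] | order so far=[2, 4, 5, 7]
  pop 0: no out-edges | ready=[1, 6] | order so far=[2, 4, 5, 7, 0]
  pop 1: no out-edges | ready=[6] | order so far=[2, 4, 5, 7, 0, 1]
  pop 6: indeg[3]->0 | ready=[3] | order so far=[2, 4, 5, 7, 0, 1, 6]
  pop 3: no out-edges | ready=[] | order so far=[2, 4, 5, 7, 0, 1, 6, 3]
New canonical toposort: [2, 4, 5, 7, 0, 1, 6, 3]
Compare positions:
  Node 0: index 4 -> 4 (same)
  Node 1: index 5 -> 5 (same)
  Node 2: index 0 -> 0 (same)
  Node 3: index 7 -> 7 (same)
  Node 4: index 1 -> 1 (same)
  Node 5: index 2 -> 2 (same)
  Node 6: index 6 -> 6 (same)
  Node 7: index 3 -> 3 (same)
Nodes that changed position: none

Answer: none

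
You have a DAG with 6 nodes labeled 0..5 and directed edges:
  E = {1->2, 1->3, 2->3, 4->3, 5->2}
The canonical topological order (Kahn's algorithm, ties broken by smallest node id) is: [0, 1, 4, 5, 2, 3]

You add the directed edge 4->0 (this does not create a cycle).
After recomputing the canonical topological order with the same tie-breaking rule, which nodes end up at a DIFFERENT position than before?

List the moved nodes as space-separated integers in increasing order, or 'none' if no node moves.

Old toposort: [0, 1, 4, 5, 2, 3]
Added edge 4->0
Recompute Kahn (smallest-id tiebreak):
  initial in-degrees: [1, 0, 2, 3, 0, 0]
  ready (indeg=0): [1, 4, 5]
  pop 1: indeg[2]->1; indeg[3]->2 | ready=[4, 5] | order so far=[1]
  pop 4: indeg[0]->0; indeg[3]->1 | ready=[0, 5] | order so far=[1, 4]
  pop 0: no out-edges | ready=[5] | order so far=[1, 4, 0]
  pop 5: indeg[2]->0 | ready=[2] | order so far=[1, 4, 0, 5]
  pop 2: indeg[3]->0 | ready=[3] | order so far=[1, 4, 0, 5, 2]
  pop 3: no out-edges | ready=[] | order so far=[1, 4, 0, 5, 2, 3]
New canonical toposort: [1, 4, 0, 5, 2, 3]
Compare positions:
  Node 0: index 0 -> 2 (moved)
  Node 1: index 1 -> 0 (moved)
  Node 2: index 4 -> 4 (same)
  Node 3: index 5 -> 5 (same)
  Node 4: index 2 -> 1 (moved)
  Node 5: index 3 -> 3 (same)
Nodes that changed position: 0 1 4

Answer: 0 1 4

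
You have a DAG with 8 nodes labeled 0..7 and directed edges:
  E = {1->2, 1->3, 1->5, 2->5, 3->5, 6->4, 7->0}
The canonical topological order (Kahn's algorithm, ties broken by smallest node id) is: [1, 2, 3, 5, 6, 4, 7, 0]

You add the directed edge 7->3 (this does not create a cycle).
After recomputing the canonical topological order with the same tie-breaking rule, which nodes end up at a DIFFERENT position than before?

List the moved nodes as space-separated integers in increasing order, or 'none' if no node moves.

Answer: 0 3 4 5 6 7

Derivation:
Old toposort: [1, 2, 3, 5, 6, 4, 7, 0]
Added edge 7->3
Recompute Kahn (smallest-id tiebreak):
  initial in-degrees: [1, 0, 1, 2, 1, 3, 0, 0]
  ready (indeg=0): [1, 6, 7]
  pop 1: indeg[2]->0; indeg[3]->1; indeg[5]->2 | ready=[2, 6, 7] | order so far=[1]
  pop 2: indeg[5]->1 | ready=[6, 7] | order so far=[1, 2]
  pop 6: indeg[4]->0 | ready=[4, 7] | order so far=[1, 2, 6]
  pop 4: no out-edges | ready=[7] | order so far=[1, 2, 6, 4]
  pop 7: indeg[0]->0; indeg[3]->0 | ready=[0, 3] | order so far=[1, 2, 6, 4, 7]
  pop 0: no out-edges | ready=[3] | order so far=[1, 2, 6, 4, 7, 0]
  pop 3: indeg[5]->0 | ready=[5] | order so far=[1, 2, 6, 4, 7, 0, 3]
  pop 5: no out-edges | ready=[] | order so far=[1, 2, 6, 4, 7, 0, 3, 5]
New canonical toposort: [1, 2, 6, 4, 7, 0, 3, 5]
Compare positions:
  Node 0: index 7 -> 5 (moved)
  Node 1: index 0 -> 0 (same)
  Node 2: index 1 -> 1 (same)
  Node 3: index 2 -> 6 (moved)
  Node 4: index 5 -> 3 (moved)
  Node 5: index 3 -> 7 (moved)
  Node 6: index 4 -> 2 (moved)
  Node 7: index 6 -> 4 (moved)
Nodes that changed position: 0 3 4 5 6 7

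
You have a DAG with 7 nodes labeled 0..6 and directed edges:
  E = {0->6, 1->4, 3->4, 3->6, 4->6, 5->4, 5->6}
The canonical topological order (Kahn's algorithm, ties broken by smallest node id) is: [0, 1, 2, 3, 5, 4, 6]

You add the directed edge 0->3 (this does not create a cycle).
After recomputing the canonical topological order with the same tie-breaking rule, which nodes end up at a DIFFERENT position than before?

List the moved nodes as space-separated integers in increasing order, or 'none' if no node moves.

Old toposort: [0, 1, 2, 3, 5, 4, 6]
Added edge 0->3
Recompute Kahn (smallest-id tiebreak):
  initial in-degrees: [0, 0, 0, 1, 3, 0, 4]
  ready (indeg=0): [0, 1, 2, 5]
  pop 0: indeg[3]->0; indeg[6]->3 | ready=[1, 2, 3, 5] | order so far=[0]
  pop 1: indeg[4]->2 | ready=[2, 3, 5] | order so far=[0, 1]
  pop 2: no out-edges | ready=[3, 5] | order so far=[0, 1, 2]
  pop 3: indeg[4]->1; indeg[6]->2 | ready=[5] | order so far=[0, 1, 2, 3]
  pop 5: indeg[4]->0; indeg[6]->1 | ready=[4] | order so far=[0, 1, 2, 3, 5]
  pop 4: indeg[6]->0 | ready=[6] | order so far=[0, 1, 2, 3, 5, 4]
  pop 6: no out-edges | ready=[] | order so far=[0, 1, 2, 3, 5, 4, 6]
New canonical toposort: [0, 1, 2, 3, 5, 4, 6]
Compare positions:
  Node 0: index 0 -> 0 (same)
  Node 1: index 1 -> 1 (same)
  Node 2: index 2 -> 2 (same)
  Node 3: index 3 -> 3 (same)
  Node 4: index 5 -> 5 (same)
  Node 5: index 4 -> 4 (same)
  Node 6: index 6 -> 6 (same)
Nodes that changed position: none

Answer: none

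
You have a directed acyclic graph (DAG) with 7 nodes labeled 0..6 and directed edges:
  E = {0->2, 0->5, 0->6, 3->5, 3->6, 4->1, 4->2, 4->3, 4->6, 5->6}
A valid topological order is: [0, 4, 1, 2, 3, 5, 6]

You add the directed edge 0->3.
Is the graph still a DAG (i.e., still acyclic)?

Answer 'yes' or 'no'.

Answer: yes

Derivation:
Given toposort: [0, 4, 1, 2, 3, 5, 6]
Position of 0: index 0; position of 3: index 4
New edge 0->3: forward
Forward edge: respects the existing order. Still a DAG, same toposort still valid.
Still a DAG? yes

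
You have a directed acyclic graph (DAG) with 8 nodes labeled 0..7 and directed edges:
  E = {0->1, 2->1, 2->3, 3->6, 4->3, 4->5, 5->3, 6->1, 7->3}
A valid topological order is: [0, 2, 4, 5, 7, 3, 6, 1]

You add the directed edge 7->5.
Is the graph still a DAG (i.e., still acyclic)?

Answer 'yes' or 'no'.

Answer: yes

Derivation:
Given toposort: [0, 2, 4, 5, 7, 3, 6, 1]
Position of 7: index 4; position of 5: index 3
New edge 7->5: backward (u after v in old order)
Backward edge: old toposort is now invalid. Check if this creates a cycle.
Does 5 already reach 7? Reachable from 5: [1, 3, 5, 6]. NO -> still a DAG (reorder needed).
Still a DAG? yes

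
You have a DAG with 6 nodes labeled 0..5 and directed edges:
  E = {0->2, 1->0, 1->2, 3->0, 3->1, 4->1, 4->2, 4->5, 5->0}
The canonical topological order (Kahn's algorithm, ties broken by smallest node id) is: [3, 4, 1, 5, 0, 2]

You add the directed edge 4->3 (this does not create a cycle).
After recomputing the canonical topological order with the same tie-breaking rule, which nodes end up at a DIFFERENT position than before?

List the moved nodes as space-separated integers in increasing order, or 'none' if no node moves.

Answer: 3 4

Derivation:
Old toposort: [3, 4, 1, 5, 0, 2]
Added edge 4->3
Recompute Kahn (smallest-id tiebreak):
  initial in-degrees: [3, 2, 3, 1, 0, 1]
  ready (indeg=0): [4]
  pop 4: indeg[1]->1; indeg[2]->2; indeg[3]->0; indeg[5]->0 | ready=[3, 5] | order so far=[4]
  pop 3: indeg[0]->2; indeg[1]->0 | ready=[1, 5] | order so far=[4, 3]
  pop 1: indeg[0]->1; indeg[2]->1 | ready=[5] | order so far=[4, 3, 1]
  pop 5: indeg[0]->0 | ready=[0] | order so far=[4, 3, 1, 5]
  pop 0: indeg[2]->0 | ready=[2] | order so far=[4, 3, 1, 5, 0]
  pop 2: no out-edges | ready=[] | order so far=[4, 3, 1, 5, 0, 2]
New canonical toposort: [4, 3, 1, 5, 0, 2]
Compare positions:
  Node 0: index 4 -> 4 (same)
  Node 1: index 2 -> 2 (same)
  Node 2: index 5 -> 5 (same)
  Node 3: index 0 -> 1 (moved)
  Node 4: index 1 -> 0 (moved)
  Node 5: index 3 -> 3 (same)
Nodes that changed position: 3 4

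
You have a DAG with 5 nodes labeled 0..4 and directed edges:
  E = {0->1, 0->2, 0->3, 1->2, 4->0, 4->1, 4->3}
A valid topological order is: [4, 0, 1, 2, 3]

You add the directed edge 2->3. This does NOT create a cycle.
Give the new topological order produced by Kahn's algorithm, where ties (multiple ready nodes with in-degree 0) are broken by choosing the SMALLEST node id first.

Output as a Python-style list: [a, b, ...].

Old toposort: [4, 0, 1, 2, 3]
Added edge: 2->3
Position of 2 (3) < position of 3 (4). Old order still valid.
Run Kahn's algorithm (break ties by smallest node id):
  initial in-degrees: [1, 2, 2, 3, 0]
  ready (indeg=0): [4]
  pop 4: indeg[0]->0; indeg[1]->1; indeg[3]->2 | ready=[0] | order so far=[4]
  pop 0: indeg[1]->0; indeg[2]->1; indeg[3]->1 | ready=[1] | order so far=[4, 0]
  pop 1: indeg[2]->0 | ready=[2] | order so far=[4, 0, 1]
  pop 2: indeg[3]->0 | ready=[3] | order so far=[4, 0, 1, 2]
  pop 3: no out-edges | ready=[] | order so far=[4, 0, 1, 2, 3]
  Result: [4, 0, 1, 2, 3]

Answer: [4, 0, 1, 2, 3]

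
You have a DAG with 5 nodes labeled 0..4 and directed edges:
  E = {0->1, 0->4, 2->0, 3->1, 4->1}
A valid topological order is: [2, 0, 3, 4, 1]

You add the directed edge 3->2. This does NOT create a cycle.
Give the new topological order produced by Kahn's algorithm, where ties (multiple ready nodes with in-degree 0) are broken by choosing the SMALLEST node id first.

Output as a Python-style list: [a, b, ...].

Old toposort: [2, 0, 3, 4, 1]
Added edge: 3->2
Position of 3 (2) > position of 2 (0). Must reorder: 3 must now come before 2.
Run Kahn's algorithm (break ties by smallest node id):
  initial in-degrees: [1, 3, 1, 0, 1]
  ready (indeg=0): [3]
  pop 3: indeg[1]->2; indeg[2]->0 | ready=[2] | order so far=[3]
  pop 2: indeg[0]->0 | ready=[0] | order so far=[3, 2]
  pop 0: indeg[1]->1; indeg[4]->0 | ready=[4] | order so far=[3, 2, 0]
  pop 4: indeg[1]->0 | ready=[1] | order so far=[3, 2, 0, 4]
  pop 1: no out-edges | ready=[] | order so far=[3, 2, 0, 4, 1]
  Result: [3, 2, 0, 4, 1]

Answer: [3, 2, 0, 4, 1]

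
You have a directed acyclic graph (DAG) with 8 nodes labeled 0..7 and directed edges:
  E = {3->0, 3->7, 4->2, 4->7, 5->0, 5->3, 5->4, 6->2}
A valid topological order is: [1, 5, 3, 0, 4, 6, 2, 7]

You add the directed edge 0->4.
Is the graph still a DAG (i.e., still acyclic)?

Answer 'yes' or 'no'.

Given toposort: [1, 5, 3, 0, 4, 6, 2, 7]
Position of 0: index 3; position of 4: index 4
New edge 0->4: forward
Forward edge: respects the existing order. Still a DAG, same toposort still valid.
Still a DAG? yes

Answer: yes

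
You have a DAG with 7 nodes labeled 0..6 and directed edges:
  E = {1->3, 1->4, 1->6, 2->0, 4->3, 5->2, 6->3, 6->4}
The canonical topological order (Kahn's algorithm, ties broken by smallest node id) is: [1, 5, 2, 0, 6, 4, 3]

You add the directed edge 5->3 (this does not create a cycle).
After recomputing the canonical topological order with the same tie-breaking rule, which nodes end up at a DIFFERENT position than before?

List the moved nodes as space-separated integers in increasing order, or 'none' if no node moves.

Answer: none

Derivation:
Old toposort: [1, 5, 2, 0, 6, 4, 3]
Added edge 5->3
Recompute Kahn (smallest-id tiebreak):
  initial in-degrees: [1, 0, 1, 4, 2, 0, 1]
  ready (indeg=0): [1, 5]
  pop 1: indeg[3]->3; indeg[4]->1; indeg[6]->0 | ready=[5, 6] | order so far=[1]
  pop 5: indeg[2]->0; indeg[3]->2 | ready=[2, 6] | order so far=[1, 5]
  pop 2: indeg[0]->0 | ready=[0, 6] | order so far=[1, 5, 2]
  pop 0: no out-edges | ready=[6] | order so far=[1, 5, 2, 0]
  pop 6: indeg[3]->1; indeg[4]->0 | ready=[4] | order so far=[1, 5, 2, 0, 6]
  pop 4: indeg[3]->0 | ready=[3] | order so far=[1, 5, 2, 0, 6, 4]
  pop 3: no out-edges | ready=[] | order so far=[1, 5, 2, 0, 6, 4, 3]
New canonical toposort: [1, 5, 2, 0, 6, 4, 3]
Compare positions:
  Node 0: index 3 -> 3 (same)
  Node 1: index 0 -> 0 (same)
  Node 2: index 2 -> 2 (same)
  Node 3: index 6 -> 6 (same)
  Node 4: index 5 -> 5 (same)
  Node 5: index 1 -> 1 (same)
  Node 6: index 4 -> 4 (same)
Nodes that changed position: none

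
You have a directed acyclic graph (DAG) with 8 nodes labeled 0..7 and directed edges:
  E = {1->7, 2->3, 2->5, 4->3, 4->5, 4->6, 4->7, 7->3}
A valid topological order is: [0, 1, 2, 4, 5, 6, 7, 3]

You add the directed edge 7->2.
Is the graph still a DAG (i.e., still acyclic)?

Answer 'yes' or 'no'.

Answer: yes

Derivation:
Given toposort: [0, 1, 2, 4, 5, 6, 7, 3]
Position of 7: index 6; position of 2: index 2
New edge 7->2: backward (u after v in old order)
Backward edge: old toposort is now invalid. Check if this creates a cycle.
Does 2 already reach 7? Reachable from 2: [2, 3, 5]. NO -> still a DAG (reorder needed).
Still a DAG? yes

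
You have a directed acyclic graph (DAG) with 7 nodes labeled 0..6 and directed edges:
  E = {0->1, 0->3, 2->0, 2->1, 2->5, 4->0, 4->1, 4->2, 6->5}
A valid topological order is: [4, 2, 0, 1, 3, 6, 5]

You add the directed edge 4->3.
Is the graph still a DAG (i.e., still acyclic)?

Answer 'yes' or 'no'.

Given toposort: [4, 2, 0, 1, 3, 6, 5]
Position of 4: index 0; position of 3: index 4
New edge 4->3: forward
Forward edge: respects the existing order. Still a DAG, same toposort still valid.
Still a DAG? yes

Answer: yes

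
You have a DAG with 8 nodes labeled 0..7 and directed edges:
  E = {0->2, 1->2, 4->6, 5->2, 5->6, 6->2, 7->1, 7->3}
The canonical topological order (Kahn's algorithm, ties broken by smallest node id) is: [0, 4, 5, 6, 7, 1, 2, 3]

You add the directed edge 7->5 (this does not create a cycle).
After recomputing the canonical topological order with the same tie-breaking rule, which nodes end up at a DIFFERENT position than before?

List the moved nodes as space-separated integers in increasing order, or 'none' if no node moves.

Old toposort: [0, 4, 5, 6, 7, 1, 2, 3]
Added edge 7->5
Recompute Kahn (smallest-id tiebreak):
  initial in-degrees: [0, 1, 4, 1, 0, 1, 2, 0]
  ready (indeg=0): [0, 4, 7]
  pop 0: indeg[2]->3 | ready=[4, 7] | order so far=[0]
  pop 4: indeg[6]->1 | ready=[7] | order so far=[0, 4]
  pop 7: indeg[1]->0; indeg[3]->0; indeg[5]->0 | ready=[1, 3, 5] | order so far=[0, 4, 7]
  pop 1: indeg[2]->2 | ready=[3, 5] | order so far=[0, 4, 7, 1]
  pop 3: no out-edges | ready=[5] | order so far=[0, 4, 7, 1, 3]
  pop 5: indeg[2]->1; indeg[6]->0 | ready=[6] | order so far=[0, 4, 7, 1, 3, 5]
  pop 6: indeg[2]->0 | ready=[2] | order so far=[0, 4, 7, 1, 3, 5, 6]
  pop 2: no out-edges | ready=[] | order so far=[0, 4, 7, 1, 3, 5, 6, 2]
New canonical toposort: [0, 4, 7, 1, 3, 5, 6, 2]
Compare positions:
  Node 0: index 0 -> 0 (same)
  Node 1: index 5 -> 3 (moved)
  Node 2: index 6 -> 7 (moved)
  Node 3: index 7 -> 4 (moved)
  Node 4: index 1 -> 1 (same)
  Node 5: index 2 -> 5 (moved)
  Node 6: index 3 -> 6 (moved)
  Node 7: index 4 -> 2 (moved)
Nodes that changed position: 1 2 3 5 6 7

Answer: 1 2 3 5 6 7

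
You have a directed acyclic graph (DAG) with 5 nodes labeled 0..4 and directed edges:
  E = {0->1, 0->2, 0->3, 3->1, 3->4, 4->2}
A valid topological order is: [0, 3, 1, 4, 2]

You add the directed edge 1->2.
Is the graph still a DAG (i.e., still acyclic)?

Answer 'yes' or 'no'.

Answer: yes

Derivation:
Given toposort: [0, 3, 1, 4, 2]
Position of 1: index 2; position of 2: index 4
New edge 1->2: forward
Forward edge: respects the existing order. Still a DAG, same toposort still valid.
Still a DAG? yes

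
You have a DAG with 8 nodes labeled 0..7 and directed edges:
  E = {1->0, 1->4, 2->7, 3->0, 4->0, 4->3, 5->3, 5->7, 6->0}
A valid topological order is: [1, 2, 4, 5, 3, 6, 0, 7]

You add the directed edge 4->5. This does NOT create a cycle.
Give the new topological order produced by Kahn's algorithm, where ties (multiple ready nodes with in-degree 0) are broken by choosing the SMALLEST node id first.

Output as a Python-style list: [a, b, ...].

Answer: [1, 2, 4, 5, 3, 6, 0, 7]

Derivation:
Old toposort: [1, 2, 4, 5, 3, 6, 0, 7]
Added edge: 4->5
Position of 4 (2) < position of 5 (3). Old order still valid.
Run Kahn's algorithm (break ties by smallest node id):
  initial in-degrees: [4, 0, 0, 2, 1, 1, 0, 2]
  ready (indeg=0): [1, 2, 6]
  pop 1: indeg[0]->3; indeg[4]->0 | ready=[2, 4, 6] | order so far=[1]
  pop 2: indeg[7]->1 | ready=[4, 6] | order so far=[1, 2]
  pop 4: indeg[0]->2; indeg[3]->1; indeg[5]->0 | ready=[5, 6] | order so far=[1, 2, 4]
  pop 5: indeg[3]->0; indeg[7]->0 | ready=[3, 6, 7] | order so far=[1, 2, 4, 5]
  pop 3: indeg[0]->1 | ready=[6, 7] | order so far=[1, 2, 4, 5, 3]
  pop 6: indeg[0]->0 | ready=[0, 7] | order so far=[1, 2, 4, 5, 3, 6]
  pop 0: no out-edges | ready=[7] | order so far=[1, 2, 4, 5, 3, 6, 0]
  pop 7: no out-edges | ready=[] | order so far=[1, 2, 4, 5, 3, 6, 0, 7]
  Result: [1, 2, 4, 5, 3, 6, 0, 7]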